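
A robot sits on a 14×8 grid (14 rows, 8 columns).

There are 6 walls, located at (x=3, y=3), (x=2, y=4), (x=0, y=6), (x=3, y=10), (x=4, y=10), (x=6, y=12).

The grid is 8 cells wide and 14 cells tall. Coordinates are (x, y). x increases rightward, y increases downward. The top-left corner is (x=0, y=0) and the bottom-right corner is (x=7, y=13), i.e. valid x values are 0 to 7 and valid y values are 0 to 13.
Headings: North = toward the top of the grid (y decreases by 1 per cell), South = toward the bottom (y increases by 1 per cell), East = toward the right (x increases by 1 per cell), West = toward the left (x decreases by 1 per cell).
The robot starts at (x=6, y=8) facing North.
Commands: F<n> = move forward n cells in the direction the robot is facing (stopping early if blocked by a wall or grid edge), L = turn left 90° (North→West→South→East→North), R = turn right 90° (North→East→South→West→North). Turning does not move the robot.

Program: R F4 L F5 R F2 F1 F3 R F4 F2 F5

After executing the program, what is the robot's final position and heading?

Start: (x=6, y=8), facing North
  R: turn right, now facing East
  F4: move forward 1/4 (blocked), now at (x=7, y=8)
  L: turn left, now facing North
  F5: move forward 5, now at (x=7, y=3)
  R: turn right, now facing East
  F2: move forward 0/2 (blocked), now at (x=7, y=3)
  F1: move forward 0/1 (blocked), now at (x=7, y=3)
  F3: move forward 0/3 (blocked), now at (x=7, y=3)
  R: turn right, now facing South
  F4: move forward 4, now at (x=7, y=7)
  F2: move forward 2, now at (x=7, y=9)
  F5: move forward 4/5 (blocked), now at (x=7, y=13)
Final: (x=7, y=13), facing South

Answer: Final position: (x=7, y=13), facing South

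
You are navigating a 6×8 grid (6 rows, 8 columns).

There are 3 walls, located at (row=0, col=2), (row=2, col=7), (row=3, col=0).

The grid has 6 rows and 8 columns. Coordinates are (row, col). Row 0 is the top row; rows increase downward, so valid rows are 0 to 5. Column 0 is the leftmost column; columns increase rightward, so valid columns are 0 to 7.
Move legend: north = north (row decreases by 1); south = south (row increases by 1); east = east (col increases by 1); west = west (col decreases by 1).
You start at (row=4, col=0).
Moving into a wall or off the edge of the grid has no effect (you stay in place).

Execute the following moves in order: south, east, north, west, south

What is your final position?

Answer: Final position: (row=5, col=0)

Derivation:
Start: (row=4, col=0)
  south (south): (row=4, col=0) -> (row=5, col=0)
  east (east): (row=5, col=0) -> (row=5, col=1)
  north (north): (row=5, col=1) -> (row=4, col=1)
  west (west): (row=4, col=1) -> (row=4, col=0)
  south (south): (row=4, col=0) -> (row=5, col=0)
Final: (row=5, col=0)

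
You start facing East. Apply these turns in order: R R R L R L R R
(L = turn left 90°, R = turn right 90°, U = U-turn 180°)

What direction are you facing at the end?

Answer: Final heading: East

Derivation:
Start: East
  R (right (90° clockwise)) -> South
  R (right (90° clockwise)) -> West
  R (right (90° clockwise)) -> North
  L (left (90° counter-clockwise)) -> West
  R (right (90° clockwise)) -> North
  L (left (90° counter-clockwise)) -> West
  R (right (90° clockwise)) -> North
  R (right (90° clockwise)) -> East
Final: East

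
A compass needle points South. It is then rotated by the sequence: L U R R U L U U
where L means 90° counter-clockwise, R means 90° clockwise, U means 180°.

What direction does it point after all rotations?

Answer: Final heading: South

Derivation:
Start: South
  L (left (90° counter-clockwise)) -> East
  U (U-turn (180°)) -> West
  R (right (90° clockwise)) -> North
  R (right (90° clockwise)) -> East
  U (U-turn (180°)) -> West
  L (left (90° counter-clockwise)) -> South
  U (U-turn (180°)) -> North
  U (U-turn (180°)) -> South
Final: South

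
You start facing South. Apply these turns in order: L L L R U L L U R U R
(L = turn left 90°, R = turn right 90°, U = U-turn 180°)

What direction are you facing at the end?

Answer: Final heading: South

Derivation:
Start: South
  L (left (90° counter-clockwise)) -> East
  L (left (90° counter-clockwise)) -> North
  L (left (90° counter-clockwise)) -> West
  R (right (90° clockwise)) -> North
  U (U-turn (180°)) -> South
  L (left (90° counter-clockwise)) -> East
  L (left (90° counter-clockwise)) -> North
  U (U-turn (180°)) -> South
  R (right (90° clockwise)) -> West
  U (U-turn (180°)) -> East
  R (right (90° clockwise)) -> South
Final: South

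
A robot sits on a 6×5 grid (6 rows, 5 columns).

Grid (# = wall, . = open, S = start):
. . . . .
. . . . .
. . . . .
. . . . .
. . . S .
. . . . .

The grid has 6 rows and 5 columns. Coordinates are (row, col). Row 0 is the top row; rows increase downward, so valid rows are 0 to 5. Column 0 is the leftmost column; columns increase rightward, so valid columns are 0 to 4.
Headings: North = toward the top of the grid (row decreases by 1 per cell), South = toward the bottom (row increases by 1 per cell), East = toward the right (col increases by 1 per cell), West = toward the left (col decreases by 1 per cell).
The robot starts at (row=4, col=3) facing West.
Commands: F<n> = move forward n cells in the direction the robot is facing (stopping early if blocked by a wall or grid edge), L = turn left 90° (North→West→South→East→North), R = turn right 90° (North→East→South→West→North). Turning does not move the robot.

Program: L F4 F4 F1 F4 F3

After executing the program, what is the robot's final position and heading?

Answer: Final position: (row=5, col=3), facing South

Derivation:
Start: (row=4, col=3), facing West
  L: turn left, now facing South
  F4: move forward 1/4 (blocked), now at (row=5, col=3)
  F4: move forward 0/4 (blocked), now at (row=5, col=3)
  F1: move forward 0/1 (blocked), now at (row=5, col=3)
  F4: move forward 0/4 (blocked), now at (row=5, col=3)
  F3: move forward 0/3 (blocked), now at (row=5, col=3)
Final: (row=5, col=3), facing South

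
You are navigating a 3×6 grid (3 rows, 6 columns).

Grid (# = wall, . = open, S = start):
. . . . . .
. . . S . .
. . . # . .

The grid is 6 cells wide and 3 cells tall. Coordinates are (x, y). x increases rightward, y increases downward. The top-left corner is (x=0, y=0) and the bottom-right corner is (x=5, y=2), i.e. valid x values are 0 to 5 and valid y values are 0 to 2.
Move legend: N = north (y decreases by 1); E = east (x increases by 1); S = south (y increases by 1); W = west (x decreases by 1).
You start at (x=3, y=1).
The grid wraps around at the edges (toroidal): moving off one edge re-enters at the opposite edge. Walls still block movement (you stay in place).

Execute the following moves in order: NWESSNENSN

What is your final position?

Start: (x=3, y=1)
  N (north): (x=3, y=1) -> (x=3, y=0)
  W (west): (x=3, y=0) -> (x=2, y=0)
  E (east): (x=2, y=0) -> (x=3, y=0)
  S (south): (x=3, y=0) -> (x=3, y=1)
  S (south): blocked, stay at (x=3, y=1)
  N (north): (x=3, y=1) -> (x=3, y=0)
  E (east): (x=3, y=0) -> (x=4, y=0)
  N (north): (x=4, y=0) -> (x=4, y=2)
  S (south): (x=4, y=2) -> (x=4, y=0)
  N (north): (x=4, y=0) -> (x=4, y=2)
Final: (x=4, y=2)

Answer: Final position: (x=4, y=2)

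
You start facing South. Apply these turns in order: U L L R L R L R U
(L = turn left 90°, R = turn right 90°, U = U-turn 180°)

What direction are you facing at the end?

Start: South
  U (U-turn (180°)) -> North
  L (left (90° counter-clockwise)) -> West
  L (left (90° counter-clockwise)) -> South
  R (right (90° clockwise)) -> West
  L (left (90° counter-clockwise)) -> South
  R (right (90° clockwise)) -> West
  L (left (90° counter-clockwise)) -> South
  R (right (90° clockwise)) -> West
  U (U-turn (180°)) -> East
Final: East

Answer: Final heading: East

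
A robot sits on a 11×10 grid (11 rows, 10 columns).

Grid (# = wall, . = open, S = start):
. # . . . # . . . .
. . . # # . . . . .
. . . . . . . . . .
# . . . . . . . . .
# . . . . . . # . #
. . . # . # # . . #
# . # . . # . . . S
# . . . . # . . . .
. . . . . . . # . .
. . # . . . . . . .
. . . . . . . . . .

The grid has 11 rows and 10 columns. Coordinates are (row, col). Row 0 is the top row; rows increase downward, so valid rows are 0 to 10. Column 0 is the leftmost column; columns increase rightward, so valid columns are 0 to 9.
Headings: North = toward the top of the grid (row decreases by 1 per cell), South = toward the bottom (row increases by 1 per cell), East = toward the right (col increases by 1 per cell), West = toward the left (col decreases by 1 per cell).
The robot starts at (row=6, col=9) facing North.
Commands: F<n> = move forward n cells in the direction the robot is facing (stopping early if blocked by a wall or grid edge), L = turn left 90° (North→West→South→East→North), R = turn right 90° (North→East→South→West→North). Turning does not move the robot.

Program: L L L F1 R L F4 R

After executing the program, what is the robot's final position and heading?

Answer: Final position: (row=6, col=9), facing South

Derivation:
Start: (row=6, col=9), facing North
  L: turn left, now facing West
  L: turn left, now facing South
  L: turn left, now facing East
  F1: move forward 0/1 (blocked), now at (row=6, col=9)
  R: turn right, now facing South
  L: turn left, now facing East
  F4: move forward 0/4 (blocked), now at (row=6, col=9)
  R: turn right, now facing South
Final: (row=6, col=9), facing South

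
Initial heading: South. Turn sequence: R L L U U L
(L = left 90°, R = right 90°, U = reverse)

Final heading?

Start: South
  R (right (90° clockwise)) -> West
  L (left (90° counter-clockwise)) -> South
  L (left (90° counter-clockwise)) -> East
  U (U-turn (180°)) -> West
  U (U-turn (180°)) -> East
  L (left (90° counter-clockwise)) -> North
Final: North

Answer: Final heading: North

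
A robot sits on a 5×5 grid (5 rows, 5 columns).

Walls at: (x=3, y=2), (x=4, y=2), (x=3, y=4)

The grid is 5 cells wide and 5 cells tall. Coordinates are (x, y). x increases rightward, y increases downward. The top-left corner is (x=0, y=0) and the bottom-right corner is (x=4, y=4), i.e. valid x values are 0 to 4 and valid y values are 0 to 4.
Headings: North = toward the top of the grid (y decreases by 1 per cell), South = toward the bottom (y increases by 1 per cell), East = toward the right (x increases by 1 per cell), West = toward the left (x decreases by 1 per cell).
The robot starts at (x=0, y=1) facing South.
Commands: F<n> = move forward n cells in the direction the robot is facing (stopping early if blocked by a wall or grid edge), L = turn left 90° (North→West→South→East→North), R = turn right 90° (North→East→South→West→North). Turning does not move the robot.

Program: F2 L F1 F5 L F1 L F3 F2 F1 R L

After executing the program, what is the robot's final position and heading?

Start: (x=0, y=1), facing South
  F2: move forward 2, now at (x=0, y=3)
  L: turn left, now facing East
  F1: move forward 1, now at (x=1, y=3)
  F5: move forward 3/5 (blocked), now at (x=4, y=3)
  L: turn left, now facing North
  F1: move forward 0/1 (blocked), now at (x=4, y=3)
  L: turn left, now facing West
  F3: move forward 3, now at (x=1, y=3)
  F2: move forward 1/2 (blocked), now at (x=0, y=3)
  F1: move forward 0/1 (blocked), now at (x=0, y=3)
  R: turn right, now facing North
  L: turn left, now facing West
Final: (x=0, y=3), facing West

Answer: Final position: (x=0, y=3), facing West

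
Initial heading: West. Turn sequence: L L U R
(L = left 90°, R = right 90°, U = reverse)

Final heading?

Start: West
  L (left (90° counter-clockwise)) -> South
  L (left (90° counter-clockwise)) -> East
  U (U-turn (180°)) -> West
  R (right (90° clockwise)) -> North
Final: North

Answer: Final heading: North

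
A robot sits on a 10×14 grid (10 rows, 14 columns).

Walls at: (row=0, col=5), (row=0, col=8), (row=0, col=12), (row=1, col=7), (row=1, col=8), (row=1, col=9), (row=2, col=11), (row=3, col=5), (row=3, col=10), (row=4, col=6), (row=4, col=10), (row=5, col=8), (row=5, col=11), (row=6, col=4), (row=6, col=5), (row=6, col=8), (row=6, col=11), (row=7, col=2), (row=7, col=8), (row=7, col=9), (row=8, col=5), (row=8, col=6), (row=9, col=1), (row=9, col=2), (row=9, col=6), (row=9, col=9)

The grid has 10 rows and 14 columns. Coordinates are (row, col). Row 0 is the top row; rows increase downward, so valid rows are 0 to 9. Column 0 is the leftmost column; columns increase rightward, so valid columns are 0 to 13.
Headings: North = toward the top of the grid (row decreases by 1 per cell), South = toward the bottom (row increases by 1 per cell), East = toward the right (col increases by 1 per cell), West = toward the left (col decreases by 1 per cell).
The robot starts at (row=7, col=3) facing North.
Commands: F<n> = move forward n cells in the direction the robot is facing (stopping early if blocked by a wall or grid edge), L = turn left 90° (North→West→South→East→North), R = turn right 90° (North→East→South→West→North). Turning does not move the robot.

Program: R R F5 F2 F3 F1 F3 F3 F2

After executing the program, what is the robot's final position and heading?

Answer: Final position: (row=9, col=3), facing South

Derivation:
Start: (row=7, col=3), facing North
  R: turn right, now facing East
  R: turn right, now facing South
  F5: move forward 2/5 (blocked), now at (row=9, col=3)
  F2: move forward 0/2 (blocked), now at (row=9, col=3)
  F3: move forward 0/3 (blocked), now at (row=9, col=3)
  F1: move forward 0/1 (blocked), now at (row=9, col=3)
  F3: move forward 0/3 (blocked), now at (row=9, col=3)
  F3: move forward 0/3 (blocked), now at (row=9, col=3)
  F2: move forward 0/2 (blocked), now at (row=9, col=3)
Final: (row=9, col=3), facing South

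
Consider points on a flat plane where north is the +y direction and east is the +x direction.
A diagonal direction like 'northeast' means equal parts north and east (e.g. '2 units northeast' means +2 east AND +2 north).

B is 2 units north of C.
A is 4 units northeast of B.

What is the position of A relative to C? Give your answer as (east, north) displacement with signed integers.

Answer: A is at (east=4, north=6) relative to C.

Derivation:
Place C at the origin (east=0, north=0).
  B is 2 units north of C: delta (east=+0, north=+2); B at (east=0, north=2).
  A is 4 units northeast of B: delta (east=+4, north=+4); A at (east=4, north=6).
Therefore A relative to C: (east=4, north=6).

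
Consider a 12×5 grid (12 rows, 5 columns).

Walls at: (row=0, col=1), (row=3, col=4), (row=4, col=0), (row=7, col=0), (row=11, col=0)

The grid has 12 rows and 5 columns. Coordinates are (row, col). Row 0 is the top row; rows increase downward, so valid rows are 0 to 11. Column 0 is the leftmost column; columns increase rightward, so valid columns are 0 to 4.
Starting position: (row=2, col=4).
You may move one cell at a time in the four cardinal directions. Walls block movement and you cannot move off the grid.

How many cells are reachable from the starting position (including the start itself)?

Answer: Reachable cells: 55

Derivation:
BFS flood-fill from (row=2, col=4):
  Distance 0: (row=2, col=4)
  Distance 1: (row=1, col=4), (row=2, col=3)
  Distance 2: (row=0, col=4), (row=1, col=3), (row=2, col=2), (row=3, col=3)
  Distance 3: (row=0, col=3), (row=1, col=2), (row=2, col=1), (row=3, col=2), (row=4, col=3)
  Distance 4: (row=0, col=2), (row=1, col=1), (row=2, col=0), (row=3, col=1), (row=4, col=2), (row=4, col=4), (row=5, col=3)
  Distance 5: (row=1, col=0), (row=3, col=0), (row=4, col=1), (row=5, col=2), (row=5, col=4), (row=6, col=3)
  Distance 6: (row=0, col=0), (row=5, col=1), (row=6, col=2), (row=6, col=4), (row=7, col=3)
  Distance 7: (row=5, col=0), (row=6, col=1), (row=7, col=2), (row=7, col=4), (row=8, col=3)
  Distance 8: (row=6, col=0), (row=7, col=1), (row=8, col=2), (row=8, col=4), (row=9, col=3)
  Distance 9: (row=8, col=1), (row=9, col=2), (row=9, col=4), (row=10, col=3)
  Distance 10: (row=8, col=0), (row=9, col=1), (row=10, col=2), (row=10, col=4), (row=11, col=3)
  Distance 11: (row=9, col=0), (row=10, col=1), (row=11, col=2), (row=11, col=4)
  Distance 12: (row=10, col=0), (row=11, col=1)
Total reachable: 55 (grid has 55 open cells total)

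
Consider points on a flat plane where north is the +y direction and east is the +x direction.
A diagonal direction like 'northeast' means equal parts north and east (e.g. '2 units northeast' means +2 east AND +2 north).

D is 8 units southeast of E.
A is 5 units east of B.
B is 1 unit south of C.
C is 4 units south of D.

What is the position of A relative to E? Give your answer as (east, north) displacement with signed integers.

Place E at the origin (east=0, north=0).
  D is 8 units southeast of E: delta (east=+8, north=-8); D at (east=8, north=-8).
  C is 4 units south of D: delta (east=+0, north=-4); C at (east=8, north=-12).
  B is 1 unit south of C: delta (east=+0, north=-1); B at (east=8, north=-13).
  A is 5 units east of B: delta (east=+5, north=+0); A at (east=13, north=-13).
Therefore A relative to E: (east=13, north=-13).

Answer: A is at (east=13, north=-13) relative to E.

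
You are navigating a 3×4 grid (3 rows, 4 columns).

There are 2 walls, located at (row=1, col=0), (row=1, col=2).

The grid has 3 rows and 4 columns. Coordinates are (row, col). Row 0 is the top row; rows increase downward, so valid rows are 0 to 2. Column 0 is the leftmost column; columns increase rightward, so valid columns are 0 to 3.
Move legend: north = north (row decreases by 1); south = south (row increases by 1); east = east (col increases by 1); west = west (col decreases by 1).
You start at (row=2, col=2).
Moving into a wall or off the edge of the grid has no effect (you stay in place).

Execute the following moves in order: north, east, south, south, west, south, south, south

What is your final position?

Start: (row=2, col=2)
  north (north): blocked, stay at (row=2, col=2)
  east (east): (row=2, col=2) -> (row=2, col=3)
  south (south): blocked, stay at (row=2, col=3)
  south (south): blocked, stay at (row=2, col=3)
  west (west): (row=2, col=3) -> (row=2, col=2)
  [×3]south (south): blocked, stay at (row=2, col=2)
Final: (row=2, col=2)

Answer: Final position: (row=2, col=2)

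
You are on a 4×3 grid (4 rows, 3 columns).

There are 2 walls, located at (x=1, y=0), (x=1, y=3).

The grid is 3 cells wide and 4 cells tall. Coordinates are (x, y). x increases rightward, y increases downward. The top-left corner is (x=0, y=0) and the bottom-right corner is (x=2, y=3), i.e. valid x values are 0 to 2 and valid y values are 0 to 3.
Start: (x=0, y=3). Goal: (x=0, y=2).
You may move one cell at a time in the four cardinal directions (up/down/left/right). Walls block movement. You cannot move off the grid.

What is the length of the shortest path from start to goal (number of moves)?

BFS from (x=0, y=3) until reaching (x=0, y=2):
  Distance 0: (x=0, y=3)
  Distance 1: (x=0, y=2)  <- goal reached here
One shortest path (1 moves): (x=0, y=3) -> (x=0, y=2)

Answer: Shortest path length: 1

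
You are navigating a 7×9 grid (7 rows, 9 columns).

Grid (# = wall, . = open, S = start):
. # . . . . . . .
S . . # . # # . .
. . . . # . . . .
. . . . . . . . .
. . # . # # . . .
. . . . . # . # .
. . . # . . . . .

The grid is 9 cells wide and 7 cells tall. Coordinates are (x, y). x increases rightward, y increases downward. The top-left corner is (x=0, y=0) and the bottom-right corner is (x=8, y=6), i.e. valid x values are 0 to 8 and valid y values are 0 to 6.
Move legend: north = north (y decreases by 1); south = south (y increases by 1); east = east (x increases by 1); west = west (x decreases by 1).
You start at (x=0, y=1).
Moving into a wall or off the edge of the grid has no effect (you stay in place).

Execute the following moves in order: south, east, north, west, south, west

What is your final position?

Start: (x=0, y=1)
  south (south): (x=0, y=1) -> (x=0, y=2)
  east (east): (x=0, y=2) -> (x=1, y=2)
  north (north): (x=1, y=2) -> (x=1, y=1)
  west (west): (x=1, y=1) -> (x=0, y=1)
  south (south): (x=0, y=1) -> (x=0, y=2)
  west (west): blocked, stay at (x=0, y=2)
Final: (x=0, y=2)

Answer: Final position: (x=0, y=2)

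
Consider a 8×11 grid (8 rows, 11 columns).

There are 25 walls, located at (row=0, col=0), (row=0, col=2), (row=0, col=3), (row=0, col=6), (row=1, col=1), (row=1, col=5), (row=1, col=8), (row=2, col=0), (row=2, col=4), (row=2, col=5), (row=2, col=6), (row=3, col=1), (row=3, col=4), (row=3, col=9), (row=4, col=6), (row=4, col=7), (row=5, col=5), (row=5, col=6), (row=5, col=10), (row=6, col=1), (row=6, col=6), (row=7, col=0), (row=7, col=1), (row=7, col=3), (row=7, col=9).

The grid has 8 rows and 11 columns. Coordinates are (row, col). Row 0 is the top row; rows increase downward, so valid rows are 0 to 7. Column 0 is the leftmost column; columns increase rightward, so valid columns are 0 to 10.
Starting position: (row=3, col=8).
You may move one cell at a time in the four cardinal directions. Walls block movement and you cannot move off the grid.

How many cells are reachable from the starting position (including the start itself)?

BFS flood-fill from (row=3, col=8):
  Distance 0: (row=3, col=8)
  Distance 1: (row=2, col=8), (row=3, col=7), (row=4, col=8)
  Distance 2: (row=2, col=7), (row=2, col=9), (row=3, col=6), (row=4, col=9), (row=5, col=8)
  Distance 3: (row=1, col=7), (row=1, col=9), (row=2, col=10), (row=3, col=5), (row=4, col=10), (row=5, col=7), (row=5, col=9), (row=6, col=8)
  Distance 4: (row=0, col=7), (row=0, col=9), (row=1, col=6), (row=1, col=10), (row=3, col=10), (row=4, col=5), (row=6, col=7), (row=6, col=9), (row=7, col=8)
  Distance 5: (row=0, col=8), (row=0, col=10), (row=4, col=4), (row=6, col=10), (row=7, col=7)
  Distance 6: (row=4, col=3), (row=5, col=4), (row=7, col=6), (row=7, col=10)
  Distance 7: (row=3, col=3), (row=4, col=2), (row=5, col=3), (row=6, col=4), (row=7, col=5)
  Distance 8: (row=2, col=3), (row=3, col=2), (row=4, col=1), (row=5, col=2), (row=6, col=3), (row=6, col=5), (row=7, col=4)
  Distance 9: (row=1, col=3), (row=2, col=2), (row=4, col=0), (row=5, col=1), (row=6, col=2)
  Distance 10: (row=1, col=2), (row=1, col=4), (row=2, col=1), (row=3, col=0), (row=5, col=0), (row=7, col=2)
  Distance 11: (row=0, col=4), (row=6, col=0)
  Distance 12: (row=0, col=5)
Total reachable: 61 (grid has 63 open cells total)

Answer: Reachable cells: 61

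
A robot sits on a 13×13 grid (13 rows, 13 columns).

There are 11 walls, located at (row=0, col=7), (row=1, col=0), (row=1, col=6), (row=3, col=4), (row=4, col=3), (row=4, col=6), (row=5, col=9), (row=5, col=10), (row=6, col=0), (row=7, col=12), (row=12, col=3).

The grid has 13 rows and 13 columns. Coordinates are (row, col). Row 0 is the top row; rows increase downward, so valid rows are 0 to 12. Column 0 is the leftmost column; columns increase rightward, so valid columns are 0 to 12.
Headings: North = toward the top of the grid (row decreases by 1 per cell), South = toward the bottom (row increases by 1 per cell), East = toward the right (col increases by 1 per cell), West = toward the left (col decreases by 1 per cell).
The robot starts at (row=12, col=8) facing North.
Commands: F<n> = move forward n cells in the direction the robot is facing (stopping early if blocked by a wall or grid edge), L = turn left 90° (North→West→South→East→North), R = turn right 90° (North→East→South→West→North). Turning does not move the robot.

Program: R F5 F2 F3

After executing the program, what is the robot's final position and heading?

Start: (row=12, col=8), facing North
  R: turn right, now facing East
  F5: move forward 4/5 (blocked), now at (row=12, col=12)
  F2: move forward 0/2 (blocked), now at (row=12, col=12)
  F3: move forward 0/3 (blocked), now at (row=12, col=12)
Final: (row=12, col=12), facing East

Answer: Final position: (row=12, col=12), facing East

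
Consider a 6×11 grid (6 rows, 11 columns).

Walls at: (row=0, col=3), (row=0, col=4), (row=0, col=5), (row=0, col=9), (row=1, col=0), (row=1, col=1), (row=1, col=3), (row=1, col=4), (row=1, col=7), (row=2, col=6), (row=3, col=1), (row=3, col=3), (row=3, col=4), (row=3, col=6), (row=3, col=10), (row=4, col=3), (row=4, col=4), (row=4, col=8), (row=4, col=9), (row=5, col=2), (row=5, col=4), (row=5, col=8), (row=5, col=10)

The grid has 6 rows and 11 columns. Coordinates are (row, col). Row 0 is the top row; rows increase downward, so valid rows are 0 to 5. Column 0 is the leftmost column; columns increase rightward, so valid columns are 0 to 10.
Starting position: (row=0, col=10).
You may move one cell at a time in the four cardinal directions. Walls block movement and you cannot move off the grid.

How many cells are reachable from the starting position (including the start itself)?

Answer: Reachable cells: 40

Derivation:
BFS flood-fill from (row=0, col=10):
  Distance 0: (row=0, col=10)
  Distance 1: (row=1, col=10)
  Distance 2: (row=1, col=9), (row=2, col=10)
  Distance 3: (row=1, col=8), (row=2, col=9)
  Distance 4: (row=0, col=8), (row=2, col=8), (row=3, col=9)
  Distance 5: (row=0, col=7), (row=2, col=7), (row=3, col=8)
  Distance 6: (row=0, col=6), (row=3, col=7)
  Distance 7: (row=1, col=6), (row=4, col=7)
  Distance 8: (row=1, col=5), (row=4, col=6), (row=5, col=7)
  Distance 9: (row=2, col=5), (row=4, col=5), (row=5, col=6)
  Distance 10: (row=2, col=4), (row=3, col=5), (row=5, col=5)
  Distance 11: (row=2, col=3)
  Distance 12: (row=2, col=2)
  Distance 13: (row=1, col=2), (row=2, col=1), (row=3, col=2)
  Distance 14: (row=0, col=2), (row=2, col=0), (row=4, col=2)
  Distance 15: (row=0, col=1), (row=3, col=0), (row=4, col=1)
  Distance 16: (row=0, col=0), (row=4, col=0), (row=5, col=1)
  Distance 17: (row=5, col=0)
Total reachable: 40 (grid has 43 open cells total)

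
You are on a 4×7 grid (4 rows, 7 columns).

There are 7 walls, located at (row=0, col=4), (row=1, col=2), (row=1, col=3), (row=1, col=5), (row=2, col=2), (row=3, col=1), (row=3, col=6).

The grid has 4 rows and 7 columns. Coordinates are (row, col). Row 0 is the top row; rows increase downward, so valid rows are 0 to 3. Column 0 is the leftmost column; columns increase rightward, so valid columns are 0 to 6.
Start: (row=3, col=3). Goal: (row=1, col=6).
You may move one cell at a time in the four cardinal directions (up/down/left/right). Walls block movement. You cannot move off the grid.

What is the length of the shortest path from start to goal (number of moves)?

BFS from (row=3, col=3) until reaching (row=1, col=6):
  Distance 0: (row=3, col=3)
  Distance 1: (row=2, col=3), (row=3, col=2), (row=3, col=4)
  Distance 2: (row=2, col=4), (row=3, col=5)
  Distance 3: (row=1, col=4), (row=2, col=5)
  Distance 4: (row=2, col=6)
  Distance 5: (row=1, col=6)  <- goal reached here
One shortest path (5 moves): (row=3, col=3) -> (row=3, col=4) -> (row=3, col=5) -> (row=2, col=5) -> (row=2, col=6) -> (row=1, col=6)

Answer: Shortest path length: 5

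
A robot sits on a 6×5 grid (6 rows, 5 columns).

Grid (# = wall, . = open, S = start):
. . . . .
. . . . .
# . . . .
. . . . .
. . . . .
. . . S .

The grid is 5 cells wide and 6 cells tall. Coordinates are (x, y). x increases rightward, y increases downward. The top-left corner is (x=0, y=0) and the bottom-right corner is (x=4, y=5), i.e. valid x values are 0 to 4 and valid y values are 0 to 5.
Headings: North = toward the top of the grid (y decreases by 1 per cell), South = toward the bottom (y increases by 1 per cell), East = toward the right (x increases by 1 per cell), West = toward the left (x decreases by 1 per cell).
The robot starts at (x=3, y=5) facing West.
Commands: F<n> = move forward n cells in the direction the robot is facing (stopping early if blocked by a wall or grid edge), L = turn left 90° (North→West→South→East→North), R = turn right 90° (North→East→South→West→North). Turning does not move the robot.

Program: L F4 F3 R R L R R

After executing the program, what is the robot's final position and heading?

Answer: Final position: (x=3, y=5), facing East

Derivation:
Start: (x=3, y=5), facing West
  L: turn left, now facing South
  F4: move forward 0/4 (blocked), now at (x=3, y=5)
  F3: move forward 0/3 (blocked), now at (x=3, y=5)
  R: turn right, now facing West
  R: turn right, now facing North
  L: turn left, now facing West
  R: turn right, now facing North
  R: turn right, now facing East
Final: (x=3, y=5), facing East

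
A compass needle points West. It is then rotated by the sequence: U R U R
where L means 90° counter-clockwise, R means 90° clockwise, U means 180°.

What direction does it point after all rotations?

Start: West
  U (U-turn (180°)) -> East
  R (right (90° clockwise)) -> South
  U (U-turn (180°)) -> North
  R (right (90° clockwise)) -> East
Final: East

Answer: Final heading: East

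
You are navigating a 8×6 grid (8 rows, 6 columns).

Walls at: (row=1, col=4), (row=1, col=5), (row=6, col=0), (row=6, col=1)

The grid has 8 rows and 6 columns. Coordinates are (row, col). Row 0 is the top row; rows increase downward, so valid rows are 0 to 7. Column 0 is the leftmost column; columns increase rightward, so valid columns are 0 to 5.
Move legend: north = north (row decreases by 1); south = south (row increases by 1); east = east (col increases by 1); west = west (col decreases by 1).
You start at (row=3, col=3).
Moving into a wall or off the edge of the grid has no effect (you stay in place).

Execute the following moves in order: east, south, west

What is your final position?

Start: (row=3, col=3)
  east (east): (row=3, col=3) -> (row=3, col=4)
  south (south): (row=3, col=4) -> (row=4, col=4)
  west (west): (row=4, col=4) -> (row=4, col=3)
Final: (row=4, col=3)

Answer: Final position: (row=4, col=3)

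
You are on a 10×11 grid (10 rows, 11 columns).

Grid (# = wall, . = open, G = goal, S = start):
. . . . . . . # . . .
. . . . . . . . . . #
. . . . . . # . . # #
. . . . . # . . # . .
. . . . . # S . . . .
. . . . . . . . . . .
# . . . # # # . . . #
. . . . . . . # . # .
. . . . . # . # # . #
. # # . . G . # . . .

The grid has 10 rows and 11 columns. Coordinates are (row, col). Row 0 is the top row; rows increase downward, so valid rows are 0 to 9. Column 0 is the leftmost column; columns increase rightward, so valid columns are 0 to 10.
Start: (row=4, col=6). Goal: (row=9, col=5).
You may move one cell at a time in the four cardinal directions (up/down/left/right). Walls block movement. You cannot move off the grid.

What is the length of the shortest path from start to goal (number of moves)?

BFS from (row=4, col=6) until reaching (row=9, col=5):
  Distance 0: (row=4, col=6)
  Distance 1: (row=3, col=6), (row=4, col=7), (row=5, col=6)
  Distance 2: (row=3, col=7), (row=4, col=8), (row=5, col=5), (row=5, col=7)
  Distance 3: (row=2, col=7), (row=4, col=9), (row=5, col=4), (row=5, col=8), (row=6, col=7)
  Distance 4: (row=1, col=7), (row=2, col=8), (row=3, col=9), (row=4, col=4), (row=4, col=10), (row=5, col=3), (row=5, col=9), (row=6, col=8)
  Distance 5: (row=1, col=6), (row=1, col=8), (row=3, col=4), (row=3, col=10), (row=4, col=3), (row=5, col=2), (row=5, col=10), (row=6, col=3), (row=6, col=9), (row=7, col=8)
  Distance 6: (row=0, col=6), (row=0, col=8), (row=1, col=5), (row=1, col=9), (row=2, col=4), (row=3, col=3), (row=4, col=2), (row=5, col=1), (row=6, col=2), (row=7, col=3)
  Distance 7: (row=0, col=5), (row=0, col=9), (row=1, col=4), (row=2, col=3), (row=2, col=5), (row=3, col=2), (row=4, col=1), (row=5, col=0), (row=6, col=1), (row=7, col=2), (row=7, col=4), (row=8, col=3)
  Distance 8: (row=0, col=4), (row=0, col=10), (row=1, col=3), (row=2, col=2), (row=3, col=1), (row=4, col=0), (row=7, col=1), (row=7, col=5), (row=8, col=2), (row=8, col=4), (row=9, col=3)
  Distance 9: (row=0, col=3), (row=1, col=2), (row=2, col=1), (row=3, col=0), (row=7, col=0), (row=7, col=6), (row=8, col=1), (row=9, col=4)
  Distance 10: (row=0, col=2), (row=1, col=1), (row=2, col=0), (row=8, col=0), (row=8, col=6), (row=9, col=5)  <- goal reached here
One shortest path (10 moves): (row=4, col=6) -> (row=5, col=6) -> (row=5, col=5) -> (row=5, col=4) -> (row=5, col=3) -> (row=6, col=3) -> (row=7, col=3) -> (row=7, col=4) -> (row=8, col=4) -> (row=9, col=4) -> (row=9, col=5)

Answer: Shortest path length: 10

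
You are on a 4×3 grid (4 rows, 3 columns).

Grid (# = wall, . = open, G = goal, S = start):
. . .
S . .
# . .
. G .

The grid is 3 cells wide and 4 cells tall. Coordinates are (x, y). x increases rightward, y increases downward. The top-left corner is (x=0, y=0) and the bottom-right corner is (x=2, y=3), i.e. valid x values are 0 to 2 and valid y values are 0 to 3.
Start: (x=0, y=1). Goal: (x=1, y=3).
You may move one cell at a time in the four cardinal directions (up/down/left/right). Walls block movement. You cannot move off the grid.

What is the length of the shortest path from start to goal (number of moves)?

BFS from (x=0, y=1) until reaching (x=1, y=3):
  Distance 0: (x=0, y=1)
  Distance 1: (x=0, y=0), (x=1, y=1)
  Distance 2: (x=1, y=0), (x=2, y=1), (x=1, y=2)
  Distance 3: (x=2, y=0), (x=2, y=2), (x=1, y=3)  <- goal reached here
One shortest path (3 moves): (x=0, y=1) -> (x=1, y=1) -> (x=1, y=2) -> (x=1, y=3)

Answer: Shortest path length: 3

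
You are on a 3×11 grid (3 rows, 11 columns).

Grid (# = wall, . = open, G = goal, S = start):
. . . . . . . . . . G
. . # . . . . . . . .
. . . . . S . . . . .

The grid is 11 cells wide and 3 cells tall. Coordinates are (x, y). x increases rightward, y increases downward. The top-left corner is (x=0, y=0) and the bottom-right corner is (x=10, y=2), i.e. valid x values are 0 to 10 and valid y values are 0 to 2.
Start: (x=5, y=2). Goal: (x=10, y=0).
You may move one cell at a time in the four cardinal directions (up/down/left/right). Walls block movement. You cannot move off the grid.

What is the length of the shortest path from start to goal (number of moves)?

BFS from (x=5, y=2) until reaching (x=10, y=0):
  Distance 0: (x=5, y=2)
  Distance 1: (x=5, y=1), (x=4, y=2), (x=6, y=2)
  Distance 2: (x=5, y=0), (x=4, y=1), (x=6, y=1), (x=3, y=2), (x=7, y=2)
  Distance 3: (x=4, y=0), (x=6, y=0), (x=3, y=1), (x=7, y=1), (x=2, y=2), (x=8, y=2)
  Distance 4: (x=3, y=0), (x=7, y=0), (x=8, y=1), (x=1, y=2), (x=9, y=2)
  Distance 5: (x=2, y=0), (x=8, y=0), (x=1, y=1), (x=9, y=1), (x=0, y=2), (x=10, y=2)
  Distance 6: (x=1, y=0), (x=9, y=0), (x=0, y=1), (x=10, y=1)
  Distance 7: (x=0, y=0), (x=10, y=0)  <- goal reached here
One shortest path (7 moves): (x=5, y=2) -> (x=6, y=2) -> (x=7, y=2) -> (x=8, y=2) -> (x=9, y=2) -> (x=10, y=2) -> (x=10, y=1) -> (x=10, y=0)

Answer: Shortest path length: 7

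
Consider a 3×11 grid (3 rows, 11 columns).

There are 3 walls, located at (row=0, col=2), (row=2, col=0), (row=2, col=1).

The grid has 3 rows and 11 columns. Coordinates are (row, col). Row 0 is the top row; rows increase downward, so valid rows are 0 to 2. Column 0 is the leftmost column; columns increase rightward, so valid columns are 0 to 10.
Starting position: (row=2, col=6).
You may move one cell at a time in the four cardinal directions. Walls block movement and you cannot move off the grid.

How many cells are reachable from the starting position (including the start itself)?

BFS flood-fill from (row=2, col=6):
  Distance 0: (row=2, col=6)
  Distance 1: (row=1, col=6), (row=2, col=5), (row=2, col=7)
  Distance 2: (row=0, col=6), (row=1, col=5), (row=1, col=7), (row=2, col=4), (row=2, col=8)
  Distance 3: (row=0, col=5), (row=0, col=7), (row=1, col=4), (row=1, col=8), (row=2, col=3), (row=2, col=9)
  Distance 4: (row=0, col=4), (row=0, col=8), (row=1, col=3), (row=1, col=9), (row=2, col=2), (row=2, col=10)
  Distance 5: (row=0, col=3), (row=0, col=9), (row=1, col=2), (row=1, col=10)
  Distance 6: (row=0, col=10), (row=1, col=1)
  Distance 7: (row=0, col=1), (row=1, col=0)
  Distance 8: (row=0, col=0)
Total reachable: 30 (grid has 30 open cells total)

Answer: Reachable cells: 30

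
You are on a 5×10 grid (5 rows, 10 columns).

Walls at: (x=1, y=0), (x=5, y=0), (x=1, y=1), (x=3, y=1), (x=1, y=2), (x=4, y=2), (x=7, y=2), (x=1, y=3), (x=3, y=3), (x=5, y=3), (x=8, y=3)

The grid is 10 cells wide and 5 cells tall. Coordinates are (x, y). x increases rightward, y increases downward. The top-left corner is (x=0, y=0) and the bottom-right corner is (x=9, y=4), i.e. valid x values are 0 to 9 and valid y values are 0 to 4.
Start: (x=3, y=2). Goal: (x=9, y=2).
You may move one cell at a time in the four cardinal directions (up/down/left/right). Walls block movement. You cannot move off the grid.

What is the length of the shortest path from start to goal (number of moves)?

Answer: Shortest path length: 12

Derivation:
BFS from (x=3, y=2) until reaching (x=9, y=2):
  Distance 0: (x=3, y=2)
  Distance 1: (x=2, y=2)
  Distance 2: (x=2, y=1), (x=2, y=3)
  Distance 3: (x=2, y=0), (x=2, y=4)
  Distance 4: (x=3, y=0), (x=1, y=4), (x=3, y=4)
  Distance 5: (x=4, y=0), (x=0, y=4), (x=4, y=4)
  Distance 6: (x=4, y=1), (x=0, y=3), (x=4, y=3), (x=5, y=4)
  Distance 7: (x=5, y=1), (x=0, y=2), (x=6, y=4)
  Distance 8: (x=0, y=1), (x=6, y=1), (x=5, y=2), (x=6, y=3), (x=7, y=4)
  Distance 9: (x=0, y=0), (x=6, y=0), (x=7, y=1), (x=6, y=2), (x=7, y=3), (x=8, y=4)
  Distance 10: (x=7, y=0), (x=8, y=1), (x=9, y=4)
  Distance 11: (x=8, y=0), (x=9, y=1), (x=8, y=2), (x=9, y=3)
  Distance 12: (x=9, y=0), (x=9, y=2)  <- goal reached here
One shortest path (12 moves): (x=3, y=2) -> (x=2, y=2) -> (x=2, y=1) -> (x=2, y=0) -> (x=3, y=0) -> (x=4, y=0) -> (x=4, y=1) -> (x=5, y=1) -> (x=6, y=1) -> (x=7, y=1) -> (x=8, y=1) -> (x=9, y=1) -> (x=9, y=2)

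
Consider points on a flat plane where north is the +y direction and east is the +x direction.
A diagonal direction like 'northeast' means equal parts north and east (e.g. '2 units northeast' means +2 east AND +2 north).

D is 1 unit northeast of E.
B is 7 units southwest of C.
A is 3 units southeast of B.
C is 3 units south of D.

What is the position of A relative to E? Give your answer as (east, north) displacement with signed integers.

Place E at the origin (east=0, north=0).
  D is 1 unit northeast of E: delta (east=+1, north=+1); D at (east=1, north=1).
  C is 3 units south of D: delta (east=+0, north=-3); C at (east=1, north=-2).
  B is 7 units southwest of C: delta (east=-7, north=-7); B at (east=-6, north=-9).
  A is 3 units southeast of B: delta (east=+3, north=-3); A at (east=-3, north=-12).
Therefore A relative to E: (east=-3, north=-12).

Answer: A is at (east=-3, north=-12) relative to E.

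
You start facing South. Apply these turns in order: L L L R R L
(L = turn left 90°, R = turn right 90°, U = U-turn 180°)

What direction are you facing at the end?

Answer: Final heading: North

Derivation:
Start: South
  L (left (90° counter-clockwise)) -> East
  L (left (90° counter-clockwise)) -> North
  L (left (90° counter-clockwise)) -> West
  R (right (90° clockwise)) -> North
  R (right (90° clockwise)) -> East
  L (left (90° counter-clockwise)) -> North
Final: North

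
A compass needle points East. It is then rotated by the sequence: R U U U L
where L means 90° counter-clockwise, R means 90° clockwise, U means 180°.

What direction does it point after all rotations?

Answer: Final heading: West

Derivation:
Start: East
  R (right (90° clockwise)) -> South
  U (U-turn (180°)) -> North
  U (U-turn (180°)) -> South
  U (U-turn (180°)) -> North
  L (left (90° counter-clockwise)) -> West
Final: West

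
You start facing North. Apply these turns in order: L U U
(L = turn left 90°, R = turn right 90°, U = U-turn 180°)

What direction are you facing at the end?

Start: North
  L (left (90° counter-clockwise)) -> West
  U (U-turn (180°)) -> East
  U (U-turn (180°)) -> West
Final: West

Answer: Final heading: West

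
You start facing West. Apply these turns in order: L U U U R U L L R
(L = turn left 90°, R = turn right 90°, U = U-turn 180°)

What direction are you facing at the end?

Start: West
  L (left (90° counter-clockwise)) -> South
  U (U-turn (180°)) -> North
  U (U-turn (180°)) -> South
  U (U-turn (180°)) -> North
  R (right (90° clockwise)) -> East
  U (U-turn (180°)) -> West
  L (left (90° counter-clockwise)) -> South
  L (left (90° counter-clockwise)) -> East
  R (right (90° clockwise)) -> South
Final: South

Answer: Final heading: South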